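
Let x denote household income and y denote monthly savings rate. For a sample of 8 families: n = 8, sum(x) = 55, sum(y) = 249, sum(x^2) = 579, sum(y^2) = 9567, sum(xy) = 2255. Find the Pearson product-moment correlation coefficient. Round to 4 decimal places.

Numerator: nΣxy − (Σx)(Σy) = 8·2255 − (55)(249) = 4345
Denominator: √[(nΣx²−(Σx)²)(nΣy²−(Σy)²)]
  nΣx²−(Σx)² = 8·579 − 3025 = 1607;  nΣy²−(Σy)² = 8·9567 − 62001 = 14535
  √(1607·14535) = √23357745 = 4832.9851
r = 4345 / 4832.9851 = 0.8990

0.8990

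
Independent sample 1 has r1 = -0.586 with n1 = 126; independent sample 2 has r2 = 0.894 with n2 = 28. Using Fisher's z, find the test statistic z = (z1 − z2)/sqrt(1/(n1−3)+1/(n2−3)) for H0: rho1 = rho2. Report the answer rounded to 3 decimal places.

-9.632

z1 = atanh(-0.586) = -0.671552,  z2 = atanh(0.894) = 1.441504
SE = √(1/(n1−3) + 1/(n2−3)) = √(1/123 + 1/25) = √(0.0081301 + 0.0400000) = √0.0481301 = 0.219386
z = (z1 − z2)/SE = (-0.671552 − 1.441504) / 0.219386 = -2.113056 / 0.219386 = -9.632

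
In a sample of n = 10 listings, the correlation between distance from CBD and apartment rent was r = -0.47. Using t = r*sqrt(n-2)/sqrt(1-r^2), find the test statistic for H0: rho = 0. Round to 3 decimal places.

-1.506

t = r·√(n−2) / √(1−r²) with r = -0.47, n = 10
  = -0.47·√8 / √(1 − 0.2209)
  = -0.47·2.828427 / 0.882666
  = -1.329361 / 0.882666 = -1.506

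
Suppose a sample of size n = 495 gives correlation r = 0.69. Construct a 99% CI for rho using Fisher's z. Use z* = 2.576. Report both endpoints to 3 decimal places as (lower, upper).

(0.624, 0.746)

Fisher z: z_r = atanh(r) = ½·ln((1+0.69)/(1−0.69)) = 0.847956
SE(z) = 1/√(n−3) = 1/√492 = 0.045083
99% ⇒ z* = 2.576; margin = 2.576·0.045083 = 0.116134
CI on z-scale: (0.731822, 0.964090)
Back-transform: tanh(0.731822) = 0.624179, tanh(0.964090) = 0.746096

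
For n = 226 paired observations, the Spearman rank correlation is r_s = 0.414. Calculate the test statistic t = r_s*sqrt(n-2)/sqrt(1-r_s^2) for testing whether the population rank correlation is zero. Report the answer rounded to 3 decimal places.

1 − r_s² = 1 − 0.171396 = 0.828604;  √(1−r_s²) = 0.910277
√(n−2) = √224 = 14.966630
t = r_s·√(n−2)/√(1−r_s²) = 0.414 · 14.966630 / 0.910277 = 6.807

6.807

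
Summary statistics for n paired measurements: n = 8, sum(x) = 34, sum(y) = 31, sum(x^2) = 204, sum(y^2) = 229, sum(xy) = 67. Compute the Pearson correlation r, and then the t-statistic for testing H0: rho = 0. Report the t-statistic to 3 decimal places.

Numerator: nΣxy − (Σx)(Σy) = 8·67 − (34)(31) = -518
Denominator: √[(nΣx²−(Σx)²)(nΣy²−(Σy)²)]
  nΣx²−(Σx)² = 8·204 − 1156 = 476;  nΣy²−(Σy)² = 8·229 − 961 = 871
  √(476·871) = √414596 = 643.8913
r = -518 / 643.8913 = -0.8045
t = r·√(n−2)/√(1−r²) = -0.8045·√6 / √(1−0.647220) = -1.970614 / 0.593953 = -3.318

-3.318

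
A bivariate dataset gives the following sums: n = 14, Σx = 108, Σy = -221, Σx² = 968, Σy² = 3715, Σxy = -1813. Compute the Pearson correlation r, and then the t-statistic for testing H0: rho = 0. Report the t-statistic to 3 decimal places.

-2.730

Numerator: nΣxy − (Σx)(Σy) = 14·(-1813) − (108)(-221) = -1514
Denominator: √[(nΣx²−(Σx)²)(nΣy²−(Σy)²)]
  nΣx²−(Σx)² = 14·968 − 11664 = 1888;  nΣy²−(Σy)² = 14·3715 − 48841 = 3169
  √(1888·3169) = √5983072 = 2446.0319
r = -1514 / 2446.0319 = -0.6190
t = r·√(n−2)/√(1−r²) = -0.6190·√12 / √(1−0.383161) = -2.144279 / 0.785391 = -2.730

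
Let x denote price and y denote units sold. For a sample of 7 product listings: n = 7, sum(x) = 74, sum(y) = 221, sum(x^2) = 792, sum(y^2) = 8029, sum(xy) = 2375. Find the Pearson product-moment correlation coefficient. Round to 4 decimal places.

0.3830

S_xy = nΣxy − ΣxΣy = 7·2375 − 74·221 = 16625 − 16354 = 271
S_xx = nΣx² − (Σx)² = 7·792 − 74² = 5544 − 5476 = 68
S_yy = nΣy² − (Σy)² = 7·8029 − 221² = 56203 − 48841 = 7362
r = S_xy / √(S_xx·S_yy) = 271 / √(68·7362) = 271 / √500616 = 271 / 707.5422 = 0.3830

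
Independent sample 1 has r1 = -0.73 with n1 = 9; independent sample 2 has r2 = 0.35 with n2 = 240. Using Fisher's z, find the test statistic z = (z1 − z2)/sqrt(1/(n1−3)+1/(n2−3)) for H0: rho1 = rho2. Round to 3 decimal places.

-3.131

Fisher z-transforms: z1 = atanh(-0.73) = -0.928727, z2 = atanh(0.35) = 0.365444; difference d = -1.294171
Var(d) = 1/6 + 1/237 = 0.1666667 + 0.0042194 = 0.1708861
z = d/√Var(d) = -1.294171 / √0.1708861 = -1.294171 / 0.413384 = -3.131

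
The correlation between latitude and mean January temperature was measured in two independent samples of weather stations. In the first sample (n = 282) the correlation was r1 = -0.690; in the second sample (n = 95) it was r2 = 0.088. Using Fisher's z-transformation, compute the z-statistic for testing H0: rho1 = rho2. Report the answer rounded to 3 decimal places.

-7.787

Fisher z-transforms: z1 = atanh(-0.690) = -0.847956, z2 = atanh(0.088) = 0.088228; difference d = -0.936184
Var(d) = 1/279 + 1/92 = 0.0035842 + 0.0108696 = 0.0144538
z = d/√Var(d) = -0.936184 / √0.0144538 = -0.936184 / 0.120224 = -7.787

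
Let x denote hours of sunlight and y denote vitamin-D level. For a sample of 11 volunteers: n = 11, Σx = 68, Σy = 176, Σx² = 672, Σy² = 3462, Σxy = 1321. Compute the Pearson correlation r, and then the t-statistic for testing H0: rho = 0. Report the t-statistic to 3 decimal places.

S_xy = nΣxy − ΣxΣy = 11·1321 − 68·176 = 14531 − 11968 = 2563
S_xx = nΣx² − (Σx)² = 11·672 − 68² = 7392 − 4624 = 2768
S_yy = nΣy² − (Σy)² = 11·3462 − 176² = 38082 − 30976 = 7106
r = S_xy / √(S_xx·S_yy) = 2563 / √(2768·7106) = 2563 / √19669408 = 2563 / 4435.0206 = 0.5779
t = r·√(n−2)/√(1−r²) = 0.5779·√9 / √(1−0.333968) = 1.733700 / 0.816108 = 2.124

2.124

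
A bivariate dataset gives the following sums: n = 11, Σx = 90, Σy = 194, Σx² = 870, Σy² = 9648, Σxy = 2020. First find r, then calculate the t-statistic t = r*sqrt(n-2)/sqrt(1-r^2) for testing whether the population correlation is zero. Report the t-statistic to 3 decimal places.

Numerator: nΣxy − (Σx)(Σy) = 11·2020 − (90)(194) = 4760
Denominator: √[(nΣx²−(Σx)²)(nΣy²−(Σy)²)]
  nΣx²−(Σx)² = 11·870 − 8100 = 1470;  nΣy²−(Σy)² = 11·9648 − 37636 = 68492
  √(1470·68492) = √100683240 = 10034.1038
r = 4760 / 10034.1038 = 0.4744
t = r·√(n−2)/√(1−r²) = 0.4744·√9 / √(1−0.225055) = 1.423200 / 0.880310 = 1.617

1.617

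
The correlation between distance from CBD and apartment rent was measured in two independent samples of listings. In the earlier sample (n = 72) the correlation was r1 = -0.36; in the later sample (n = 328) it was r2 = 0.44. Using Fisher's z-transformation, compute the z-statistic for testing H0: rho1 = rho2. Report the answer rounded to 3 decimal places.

-6.406

Fisher z-transforms: z1 = atanh(-0.36) = -0.376886, z2 = atanh(0.44) = 0.472231; difference d = -0.849117
Var(d) = 1/69 + 1/325 = 0.0144928 + 0.0030769 = 0.0175697
z = d/√Var(d) = -0.849117 / √0.0175697 = -0.849117 / 0.132551 = -6.406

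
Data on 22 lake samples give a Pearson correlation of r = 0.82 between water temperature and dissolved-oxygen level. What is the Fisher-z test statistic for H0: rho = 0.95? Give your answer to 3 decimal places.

z_r = atanh(0.82) = 1.156817,  z_0 = atanh(0.95) = 1.831781
SE = 1/√(n−3) = 1/√19 = 0.229416
z = (z_r − z_0)/SE = (1.156817 − 1.831781) / 0.229416 = -0.674964 / 0.229416 = -2.942

-2.942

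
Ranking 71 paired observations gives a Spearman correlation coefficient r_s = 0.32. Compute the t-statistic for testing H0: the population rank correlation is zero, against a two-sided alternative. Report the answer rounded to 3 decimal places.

t = r_s·√(n−2) / √(1−r_s²) with r_s = 0.32, n = 71
  = 0.32·√69 / √(1 − 0.1024)
  = 0.32·8.306624 / 0.947418
  = 2.658120 / 0.947418 = 2.806

2.806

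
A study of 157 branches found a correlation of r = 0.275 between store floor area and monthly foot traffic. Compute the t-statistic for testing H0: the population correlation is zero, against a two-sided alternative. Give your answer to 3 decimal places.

3.561

t = r·√(n−2) / √(1−r²) with r = 0.275, n = 157
  = 0.275·√155 / √(1 − 0.075625)
  = 0.275·12.449900 / 0.961444
  = 3.423723 / 0.961444 = 3.561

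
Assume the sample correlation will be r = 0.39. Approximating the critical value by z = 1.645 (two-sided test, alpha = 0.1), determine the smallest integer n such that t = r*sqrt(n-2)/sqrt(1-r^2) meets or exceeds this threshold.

18

r√(n−2)/√(1−r²) ≥ 1.645  ⇔  n−2 ≥ (1.645)²·(1−r²)/r²
(1−r²)/r² = (1−0.1521)/0.1521 = 5.5746
n ≥ 2 + 2.706025·5.5746 = 2 + 15.0850 = 17.0850
⌈17.0850⌉ = 18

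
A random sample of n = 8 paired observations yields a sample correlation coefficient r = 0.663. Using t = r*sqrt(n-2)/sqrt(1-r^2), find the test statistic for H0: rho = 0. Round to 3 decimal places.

1 − r² = 1 − 0.439569 = 0.560431;  √(1−r²) = 0.748619
√(n−2) = √6 = 2.449490
t = r·√(n−2)/√(1−r²) = 0.663 · 2.449490 / 0.748619 = 2.169

2.169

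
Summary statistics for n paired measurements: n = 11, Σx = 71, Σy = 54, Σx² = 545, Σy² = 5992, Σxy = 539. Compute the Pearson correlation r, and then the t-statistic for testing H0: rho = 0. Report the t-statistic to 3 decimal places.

Numerator: nΣxy − (Σx)(Σy) = 11·539 − (71)(54) = 2095
Denominator: √[(nΣx²−(Σx)²)(nΣy²−(Σy)²)]
  nΣx²−(Σx)² = 11·545 − 5041 = 954;  nΣy²−(Σy)² = 11·5992 − 2916 = 62996
  √(954·62996) = √60098184 = 7752.3019
r = 2095 / 7752.3019 = 0.2702
t = r·√(n−2)/√(1−r²) = 0.2702·√9 / √(1−0.073008) = 0.810600 / 0.962804 = 0.842

0.842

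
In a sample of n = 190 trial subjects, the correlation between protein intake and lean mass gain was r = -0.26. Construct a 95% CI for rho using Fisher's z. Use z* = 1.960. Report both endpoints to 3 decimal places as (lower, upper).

(-0.388, -0.122)

z_r = atanh(-0.26) = -0.266108;  SE = 1/√(n−3) = 1/√187 = 0.073127
z-limits: -0.266108 ± 1.960·0.073127 = -0.266108 ± 0.143329 = [-0.409437, -0.122779]
ρ-limits: (tanh -0.409437, tanh -0.122779) = (-0.388, -0.122)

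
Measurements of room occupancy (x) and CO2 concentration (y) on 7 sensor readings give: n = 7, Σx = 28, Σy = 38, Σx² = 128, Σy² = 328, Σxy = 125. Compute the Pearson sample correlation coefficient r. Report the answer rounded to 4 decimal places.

-0.6118

S_xy = nΣxy − ΣxΣy = 7·125 − 28·38 = 875 − 1064 = -189
S_xx = nΣx² − (Σx)² = 7·128 − 28² = 896 − 784 = 112
S_yy = nΣy² − (Σy)² = 7·328 − 38² = 2296 − 1444 = 852
r = S_xy / √(S_xx·S_yy) = -189 / √(112·852) = -189 / √95424 = -189 / 308.9078 = -0.6118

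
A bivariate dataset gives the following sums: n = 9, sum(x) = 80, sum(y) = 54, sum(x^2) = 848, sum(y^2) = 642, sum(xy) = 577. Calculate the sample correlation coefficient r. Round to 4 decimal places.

0.4649

Numerator: nΣxy − (Σx)(Σy) = 9·577 − (80)(54) = 873
Denominator: √[(nΣx²−(Σx)²)(nΣy²−(Σy)²)]
  nΣx²−(Σx)² = 9·848 − 6400 = 1232;  nΣy²−(Σy)² = 9·642 − 2916 = 2862
  √(1232·2862) = √3525984 = 1877.7604
r = 873 / 1877.7604 = 0.4649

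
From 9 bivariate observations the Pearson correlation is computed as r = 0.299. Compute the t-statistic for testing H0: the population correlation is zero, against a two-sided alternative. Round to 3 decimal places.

0.829

t = r·√(n−2) / √(1−r²) with r = 0.299, n = 9
  = 0.299·√7 / √(1 − 0.089401)
  = 0.299·2.645751 / 0.954253
  = 0.791080 / 0.954253 = 0.829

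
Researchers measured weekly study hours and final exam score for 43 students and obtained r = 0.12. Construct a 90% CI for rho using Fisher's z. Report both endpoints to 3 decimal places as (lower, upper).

Fisher z: z_r = atanh(r) = ½·ln((1+0.12)/(1−0.12)) = 0.120581
SE(z) = 1/√(n−3) = 1/√40 = 0.158114
90% ⇒ z* = 1.645; margin = 1.645·0.158114 = 0.260098
CI on z-scale: (-0.139517, 0.380679)
Back-transform: tanh(-0.139517) = -0.138619, tanh(0.380679) = 0.363297

(-0.139, 0.363)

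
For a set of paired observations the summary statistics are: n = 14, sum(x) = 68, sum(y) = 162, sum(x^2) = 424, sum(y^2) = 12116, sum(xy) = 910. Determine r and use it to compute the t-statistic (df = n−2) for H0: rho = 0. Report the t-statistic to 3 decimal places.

0.439

S_xy = nΣxy − ΣxΣy = 14·910 − 68·162 = 12740 − 11016 = 1724
S_xx = nΣx² − (Σx)² = 14·424 − 68² = 5936 − 4624 = 1312
S_yy = nΣy² − (Σy)² = 14·12116 − 162² = 169624 − 26244 = 143380
r = S_xy / √(S_xx·S_yy) = 1724 / √(1312·143380) = 1724 / √188114560 = 1724 / 13715.4861 = 0.1257
t = r·√(n−2)/√(1−r²) = 0.1257·√12 / √(1−0.015800) = 0.435438 / 0.992069 = 0.439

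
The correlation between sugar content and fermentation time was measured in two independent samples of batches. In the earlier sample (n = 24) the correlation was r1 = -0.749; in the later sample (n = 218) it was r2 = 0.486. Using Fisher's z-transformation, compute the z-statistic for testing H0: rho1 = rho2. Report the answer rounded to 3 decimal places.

Fisher z-transforms: z1 = atanh(-0.749) = -0.970673, z2 = atanh(0.486) = 0.530810; difference d = -1.501483
Var(d) = 1/21 + 1/215 = 0.0476190 + 0.0046512 = 0.0522702
z = d/√Var(d) = -1.501483 / √0.0522702 = -1.501483 / 0.228627 = -6.567

-6.567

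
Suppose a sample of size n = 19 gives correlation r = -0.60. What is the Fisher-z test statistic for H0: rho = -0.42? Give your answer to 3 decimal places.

z_r = atanh(-0.60) = -0.693147,  z_0 = atanh(-0.42) = -0.447692
SE = 1/√(n−3) = 1/√16 = 0.250000
z = (z_r − z_0)/SE = (-0.693147 − (-0.447692)) / 0.250000 = -0.245455 / 0.250000 = -0.982

-0.982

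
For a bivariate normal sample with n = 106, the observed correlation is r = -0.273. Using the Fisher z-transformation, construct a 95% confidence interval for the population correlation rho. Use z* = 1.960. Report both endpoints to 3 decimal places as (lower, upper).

(-0.441, -0.087)

Fisher z: z_r = atanh(r) = ½·ln((1+(-0.273))/(1−(-0.273))) = -0.280103
SE(z) = 1/√(n−3) = 1/√103 = 0.098533
95% ⇒ z* = 1.960; margin = 1.960·0.098533 = 0.193125
CI on z-scale: (-0.473228, -0.086978)
Back-transform: tanh(-0.473228) = -0.440804, tanh(-0.086978) = -0.086759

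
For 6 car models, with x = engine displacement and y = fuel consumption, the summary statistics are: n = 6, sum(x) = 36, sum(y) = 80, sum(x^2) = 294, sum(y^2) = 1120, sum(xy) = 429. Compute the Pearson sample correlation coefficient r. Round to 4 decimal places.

Numerator: nΣxy − (Σx)(Σy) = 6·429 − (36)(80) = -306
Denominator: √[(nΣx²−(Σx)²)(nΣy²−(Σy)²)]
  nΣx²−(Σx)² = 6·294 − 1296 = 468;  nΣy²−(Σy)² = 6·1120 − 6400 = 320
  √(468·320) = √149760 = 386.9884
r = -306 / 386.9884 = -0.7907

-0.7907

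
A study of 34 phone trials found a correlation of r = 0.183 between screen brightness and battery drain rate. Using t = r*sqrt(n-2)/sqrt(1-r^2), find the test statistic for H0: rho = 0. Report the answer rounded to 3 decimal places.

1.053

t = r·√(n−2) / √(1−r²) with r = 0.183, n = 34
  = 0.183·√32 / √(1 − 0.033489)
  = 0.183·5.656854 / 0.983113
  = 1.035204 / 0.983113 = 1.053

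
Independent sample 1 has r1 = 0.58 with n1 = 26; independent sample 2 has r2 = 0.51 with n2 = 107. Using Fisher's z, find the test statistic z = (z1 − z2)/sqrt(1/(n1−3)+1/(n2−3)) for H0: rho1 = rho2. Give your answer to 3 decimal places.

z1 = atanh(0.58) = 0.662463,  z2 = atanh(0.51) = 0.562730
SE = √(1/(n1−3) + 1/(n2−3)) = √(1/23 + 1/104) = √(0.0434783 + 0.0096154) = √0.0530937 = 0.230421
z = (z1 − z2)/SE = (0.662463 − 0.562730) / 0.230421 = 0.099733 / 0.230421 = 0.433

0.433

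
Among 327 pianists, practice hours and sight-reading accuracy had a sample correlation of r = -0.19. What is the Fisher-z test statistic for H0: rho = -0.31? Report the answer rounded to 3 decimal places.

2.308

z_r = atanh(-0.19) = -0.192337,  z_0 = atanh(-0.31) = -0.320545
SE = 1/√(n−3) = 1/√324 = 0.055556
z = (z_r − z_0)/SE = (-0.192337 − (-0.320545)) / 0.055556 = 0.128208 / 0.055556 = 2.308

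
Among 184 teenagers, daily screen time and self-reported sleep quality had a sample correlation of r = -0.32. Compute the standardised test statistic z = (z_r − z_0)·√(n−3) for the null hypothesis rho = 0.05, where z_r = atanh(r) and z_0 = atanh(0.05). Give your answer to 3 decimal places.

Fisher z: atanh(-0.32) = -0.331647, atanh(0.05) = 0.050042
z = (z_r − z_0)·√(n−3) = (-0.331647 − 0.050042)·√181 = -0.381689 · 13.453624 = -5.135

-5.135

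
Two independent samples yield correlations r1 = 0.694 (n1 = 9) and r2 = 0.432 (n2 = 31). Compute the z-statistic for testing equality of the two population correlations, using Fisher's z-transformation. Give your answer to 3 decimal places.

0.874

Fisher z-transforms: z1 = atanh(0.694) = 0.855631, z2 = atanh(0.432) = 0.462353; difference d = 0.393278
Var(d) = 1/6 + 1/28 = 0.1666667 + 0.0357143 = 0.2023810
z = d/√Var(d) = 0.393278 / √0.2023810 = 0.393278 / 0.449868 = 0.874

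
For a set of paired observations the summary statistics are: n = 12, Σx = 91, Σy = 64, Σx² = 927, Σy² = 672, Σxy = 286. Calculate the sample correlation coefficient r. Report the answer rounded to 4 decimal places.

Numerator: nΣxy − (Σx)(Σy) = 12·286 − (91)(64) = -2392
Denominator: √[(nΣx²−(Σx)²)(nΣy²−(Σy)²)]
  nΣx²−(Σx)² = 12·927 − 8281 = 2843;  nΣy²−(Σy)² = 12·672 − 4096 = 3968
  √(2843·3968) = √11281024 = 3358.7236
r = -2392 / 3358.7236 = -0.7122

-0.7122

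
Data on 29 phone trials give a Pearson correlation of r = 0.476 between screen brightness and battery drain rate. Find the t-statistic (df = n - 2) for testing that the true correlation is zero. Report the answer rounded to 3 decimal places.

1 − r² = 1 − 0.226576 = 0.773424;  √(1−r²) = 0.879445
√(n−2) = √27 = 5.196152
t = r·√(n−2)/√(1−r²) = 0.476 · 5.196152 / 0.879445 = 2.812

2.812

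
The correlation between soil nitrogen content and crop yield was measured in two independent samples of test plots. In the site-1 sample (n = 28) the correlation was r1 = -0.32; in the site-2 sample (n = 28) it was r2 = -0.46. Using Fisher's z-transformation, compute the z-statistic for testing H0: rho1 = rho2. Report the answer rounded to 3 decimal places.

0.586

Fisher z-transforms: z1 = atanh(-0.32) = -0.331647, z2 = atanh(-0.46) = -0.497311; difference d = 0.165664
Var(d) = 1/25 + 1/25 = 0.0400000 + 0.0400000 = 0.0800000
z = d/√Var(d) = 0.165664 / √0.0800000 = 0.165664 / 0.282843 = 0.586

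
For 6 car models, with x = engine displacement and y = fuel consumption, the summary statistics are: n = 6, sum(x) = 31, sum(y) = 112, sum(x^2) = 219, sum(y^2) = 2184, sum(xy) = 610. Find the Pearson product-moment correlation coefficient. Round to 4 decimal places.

Numerator: nΣxy − (Σx)(Σy) = 6·610 − (31)(112) = 188
Denominator: √[(nΣx²−(Σx)²)(nΣy²−(Σy)²)]
  nΣx²−(Σx)² = 6·219 − 961 = 353;  nΣy²−(Σy)² = 6·2184 − 12544 = 560
  √(353·560) = √197680 = 444.6122
r = 188 / 444.6122 = 0.4228

0.4228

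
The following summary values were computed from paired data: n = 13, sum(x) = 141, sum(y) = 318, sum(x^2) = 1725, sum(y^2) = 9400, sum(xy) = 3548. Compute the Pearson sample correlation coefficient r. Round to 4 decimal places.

0.1756

Numerator: nΣxy − (Σx)(Σy) = 13·3548 − (141)(318) = 1286
Denominator: √[(nΣx²−(Σx)²)(nΣy²−(Σy)²)]
  nΣx²−(Σx)² = 13·1725 − 19881 = 2544;  nΣy²−(Σy)² = 13·9400 − 101124 = 21076
  √(2544·21076) = √53617344 = 7322.3865
r = 1286 / 7322.3865 = 0.1756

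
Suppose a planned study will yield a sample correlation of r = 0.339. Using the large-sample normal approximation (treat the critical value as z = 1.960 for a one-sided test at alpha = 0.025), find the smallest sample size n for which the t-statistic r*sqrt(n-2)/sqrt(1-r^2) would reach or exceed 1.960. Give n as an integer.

Need r·√(n−2)/√(1−r²) ≥ 1.960
√(n−2) ≥ 1.960·√(1−0.114921) / 0.339 = 1.960·0.940786 / 0.339 = 5.4394
n−2 ≥ 29.5871  ⇒  n ≥ 31.5871
Smallest integer n = 32

32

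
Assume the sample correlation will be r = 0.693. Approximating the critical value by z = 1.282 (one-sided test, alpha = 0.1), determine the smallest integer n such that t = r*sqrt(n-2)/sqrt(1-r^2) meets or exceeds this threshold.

r√(n−2)/√(1−r²) ≥ 1.282  ⇔  n−2 ≥ (1.282)²·(1−r²)/r²
(1−r²)/r² = (1−0.480249)/0.480249 = 1.0823
n ≥ 2 + 1.643524·1.0823 = 2 + 1.7788 = 3.7788
⌈3.7788⌉ = 4

4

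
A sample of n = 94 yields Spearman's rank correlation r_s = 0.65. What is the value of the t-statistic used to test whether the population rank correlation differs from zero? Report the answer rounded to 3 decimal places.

8.204

1 − r_s² = 1 − 0.4225 = 0.5775;  √(1−r_s²) = 0.759934
√(n−2) = √92 = 9.591663
t = r_s·√(n−2)/√(1−r_s²) = 0.65 · 9.591663 / 0.759934 = 8.204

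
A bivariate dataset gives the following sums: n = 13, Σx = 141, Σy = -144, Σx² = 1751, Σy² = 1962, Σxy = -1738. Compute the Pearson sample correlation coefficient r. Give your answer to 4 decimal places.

Numerator: nΣxy − (Σx)(Σy) = 13·(-1738) − (141)(-144) = -2290
Denominator: √[(nΣx²−(Σx)²)(nΣy²−(Σy)²)]
  nΣx²−(Σx)² = 13·1751 − 19881 = 2882;  nΣy²−(Σy)² = 13·1962 − 20736 = 4770
  √(2882·4770) = √13747140 = 3707.7136
r = -2290 / 3707.7136 = -0.6176

-0.6176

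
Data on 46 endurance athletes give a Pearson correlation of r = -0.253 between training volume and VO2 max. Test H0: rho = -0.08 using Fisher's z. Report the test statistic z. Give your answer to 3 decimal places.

Fisher z: atanh(-0.253) = -0.258615, atanh(-0.08) = -0.080171
z = (z_r − z_0)·√(n−3) = (-0.258615 − (-0.080171))·√43 = -0.178444 · 6.557439 = -1.170

-1.170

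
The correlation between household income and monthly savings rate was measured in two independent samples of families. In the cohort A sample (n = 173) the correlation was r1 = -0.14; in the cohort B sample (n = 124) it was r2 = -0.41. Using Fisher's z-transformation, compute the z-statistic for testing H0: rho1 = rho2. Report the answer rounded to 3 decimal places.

Fisher z-transforms: z1 = atanh(-0.14) = -0.140926, z2 = atanh(-0.41) = -0.435611; difference d = 0.294685
Var(d) = 1/170 + 1/121 = 0.0058824 + 0.0082645 = 0.0141469
z = d/√Var(d) = 0.294685 / √0.0141469 = 0.294685 / 0.118941 = 2.478

2.478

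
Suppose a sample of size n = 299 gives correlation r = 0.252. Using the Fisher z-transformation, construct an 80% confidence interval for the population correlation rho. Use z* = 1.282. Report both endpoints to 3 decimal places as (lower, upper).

(0.181, 0.320)

z_r = atanh(0.252) = 0.257547;  SE = 1/√(n−3) = 1/√296 = 0.058124
z-limits: 0.257547 ± 1.282·0.058124 = 0.257547 ± 0.074515 = [0.183032, 0.332062]
ρ-limits: (tanh 0.183032, tanh 0.332062) = (0.181, 0.320)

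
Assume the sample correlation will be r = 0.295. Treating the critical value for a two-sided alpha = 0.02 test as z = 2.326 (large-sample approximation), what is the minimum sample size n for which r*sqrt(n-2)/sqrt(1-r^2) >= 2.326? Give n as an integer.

r√(n−2)/√(1−r²) ≥ 2.326  ⇔  n−2 ≥ (2.326)²·(1−r²)/r²
(1−r²)/r² = (1−0.087025)/0.087025 = 10.4910
n ≥ 2 + 5.410276·10.4910 = 2 + 56.7592 = 58.7592
⌈58.7592⌉ = 59

59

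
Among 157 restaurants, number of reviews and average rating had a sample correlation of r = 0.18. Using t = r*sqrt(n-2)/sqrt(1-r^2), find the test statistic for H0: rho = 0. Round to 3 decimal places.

2.278

t = r·√(n−2) / √(1−r²) with r = 0.18, n = 157
  = 0.18·√155 / √(1 − 0.0324)
  = 0.18·12.449900 / 0.983667
  = 2.240982 / 0.983667 = 2.278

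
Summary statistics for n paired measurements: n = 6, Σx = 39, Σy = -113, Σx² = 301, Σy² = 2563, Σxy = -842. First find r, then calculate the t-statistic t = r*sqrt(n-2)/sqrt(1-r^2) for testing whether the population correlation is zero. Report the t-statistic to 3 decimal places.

-2.254

S_xy = nΣxy − ΣxΣy = 6·(-842) − 39·(-113) = -5052 − (-4407) = -645
S_xx = nΣx² − (Σx)² = 6·301 − 39² = 1806 − 1521 = 285
S_yy = nΣy² − (Σy)² = 6·2563 − (-113)² = 15378 − 12769 = 2609
r = S_xy / √(S_xx·S_yy) = -645 / √(285·2609) = -645 / √743565 = -645 / 862.3022 = -0.7480
t = r·√(n−2)/√(1−r²) = -0.7480·√4 / √(1−0.559504) = -1.496000 / 0.663699 = -2.254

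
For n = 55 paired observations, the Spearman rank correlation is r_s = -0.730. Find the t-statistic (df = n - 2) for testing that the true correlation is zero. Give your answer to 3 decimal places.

t = r_s·√(n−2) / √(1−r_s²) with r_s = -0.730, n = 55
  = -0.730·√53 / √(1 − 0.532900)
  = -0.730·7.280110 / 0.683447
  = -5.314480 / 0.683447 = -7.776

-7.776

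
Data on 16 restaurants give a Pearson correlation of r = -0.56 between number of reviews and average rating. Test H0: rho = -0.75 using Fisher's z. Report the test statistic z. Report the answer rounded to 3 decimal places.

Fisher z: atanh(-0.56) = -0.632833, atanh(-0.75) = -0.972955
z = (z_r − z_0)·√(n−3) = (-0.632833 − (-0.972955))·√13 = 0.340122 · 3.605551 = 1.226

1.226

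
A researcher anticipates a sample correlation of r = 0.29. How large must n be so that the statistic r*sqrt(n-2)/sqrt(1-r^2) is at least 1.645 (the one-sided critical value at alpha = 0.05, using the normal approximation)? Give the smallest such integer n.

32

r√(n−2)/√(1−r²) ≥ 1.645  ⇔  n−2 ≥ (1.645)²·(1−r²)/r²
(1−r²)/r² = (1−0.0841)/0.0841 = 10.8906
n ≥ 2 + 2.706025·10.8906 = 2 + 29.4702 = 31.4702
⌈31.4702⌉ = 32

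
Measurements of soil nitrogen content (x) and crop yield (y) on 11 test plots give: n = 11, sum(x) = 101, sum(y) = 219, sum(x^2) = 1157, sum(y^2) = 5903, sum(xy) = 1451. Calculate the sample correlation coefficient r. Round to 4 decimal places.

Numerator: nΣxy − (Σx)(Σy) = 11·1451 − (101)(219) = -6158
Denominator: √[(nΣx²−(Σx)²)(nΣy²−(Σy)²)]
  nΣx²−(Σx)² = 11·1157 − 10201 = 2526;  nΣy²−(Σy)² = 11·5903 − 47961 = 16972
  √(2526·16972) = √42871272 = 6547.6157
r = -6158 / 6547.6157 = -0.9405

-0.9405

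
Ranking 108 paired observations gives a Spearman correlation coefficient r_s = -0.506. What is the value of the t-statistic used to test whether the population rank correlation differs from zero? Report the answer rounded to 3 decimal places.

-6.040

1 − r_s² = 1 − 0.256036 = 0.743964;  √(1−r_s²) = 0.862533
√(n−2) = √106 = 10.295630
t = r_s·√(n−2)/√(1−r_s²) = -0.506 · 10.295630 / 0.862533 = -6.040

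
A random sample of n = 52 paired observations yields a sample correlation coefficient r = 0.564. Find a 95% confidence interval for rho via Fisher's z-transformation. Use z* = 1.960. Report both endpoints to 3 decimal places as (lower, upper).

z_r = atanh(0.564) = 0.638680;  SE = 1/√(n−3) = 1/√49 = 0.142857
z-limits: 0.638680 ± 1.960·0.142857 = 0.638680 ± 0.280000 = [0.358680, 0.918680]
ρ-limits: (tanh 0.358680, tanh 0.918680) = (0.344, 0.725)

(0.344, 0.725)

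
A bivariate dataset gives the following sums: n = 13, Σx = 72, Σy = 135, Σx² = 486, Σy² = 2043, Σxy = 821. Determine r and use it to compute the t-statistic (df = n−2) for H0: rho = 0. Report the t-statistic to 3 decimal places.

S_xy = nΣxy − ΣxΣy = 13·821 − 72·135 = 10673 − 9720 = 953
S_xx = nΣx² − (Σx)² = 13·486 − 72² = 6318 − 5184 = 1134
S_yy = nΣy² − (Σy)² = 13·2043 − 135² = 26559 − 18225 = 8334
r = S_xy / √(S_xx·S_yy) = 953 / √(1134·8334) = 953 / √9450756 = 953 / 3074.2082 = 0.3100
t = r·√(n−2)/√(1−r²) = 0.3100·√11 / √(1−0.096100) = 1.028154 / 0.950737 = 1.081

1.081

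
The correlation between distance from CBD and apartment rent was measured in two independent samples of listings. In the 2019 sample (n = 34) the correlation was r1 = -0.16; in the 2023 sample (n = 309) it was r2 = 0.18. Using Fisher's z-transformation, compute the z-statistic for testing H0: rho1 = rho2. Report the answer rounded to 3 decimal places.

z1 = atanh(-0.16) = -0.161387,  z2 = atanh(0.18) = 0.181983
SE = √(1/(n1−3) + 1/(n2−3)) = √(1/31 + 1/306) = √(0.0322581 + 0.0032680) = √0.0355261 = 0.188484
z = (z1 − z2)/SE = (-0.161387 − 0.181983) / 0.188484 = -0.343370 / 0.188484 = -1.822

-1.822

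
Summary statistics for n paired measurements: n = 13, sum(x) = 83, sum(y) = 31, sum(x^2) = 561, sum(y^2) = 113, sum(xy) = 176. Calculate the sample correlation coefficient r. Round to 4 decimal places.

Numerator: nΣxy − (Σx)(Σy) = 13·176 − (83)(31) = -285
Denominator: √[(nΣx²−(Σx)²)(nΣy²−(Σy)²)]
  nΣx²−(Σx)² = 13·561 − 6889 = 404;  nΣy²−(Σy)² = 13·113 − 961 = 508
  √(404·508) = √205232 = 453.0254
r = -285 / 453.0254 = -0.6291

-0.6291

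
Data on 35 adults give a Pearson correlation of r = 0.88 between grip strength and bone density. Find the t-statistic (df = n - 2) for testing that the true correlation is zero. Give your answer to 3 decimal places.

t = r·√(n−2) / √(1−r²) with r = 0.88, n = 35
  = 0.88·√33 / √(1 − 0.7744)
  = 0.88·5.744563 / 0.474974
  = 5.055215 / 0.474974 = 10.643

10.643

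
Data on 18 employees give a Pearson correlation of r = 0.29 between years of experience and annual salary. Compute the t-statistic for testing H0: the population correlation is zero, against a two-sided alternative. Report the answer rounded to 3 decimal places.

1.212

1 − r² = 1 − 0.0841 = 0.9159;  √(1−r²) = 0.957027
√(n−2) = √16 = 4.000000
t = r·√(n−2)/√(1−r²) = 0.29 · 4.000000 / 0.957027 = 1.212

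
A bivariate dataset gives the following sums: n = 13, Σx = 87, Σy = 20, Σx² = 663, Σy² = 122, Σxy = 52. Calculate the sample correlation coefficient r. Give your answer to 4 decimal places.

Numerator: nΣxy − (Σx)(Σy) = 13·52 − (87)(20) = -1064
Denominator: √[(nΣx²−(Σx)²)(nΣy²−(Σy)²)]
  nΣx²−(Σx)² = 13·663 − 7569 = 1050;  nΣy²−(Σy)² = 13·122 − 400 = 1186
  √(1050·1186) = √1245300 = 1115.9301
r = -1064 / 1115.9301 = -0.9535

-0.9535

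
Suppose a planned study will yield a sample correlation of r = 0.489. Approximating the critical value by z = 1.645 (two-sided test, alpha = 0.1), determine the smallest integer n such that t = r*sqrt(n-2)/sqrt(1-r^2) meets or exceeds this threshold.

11

r√(n−2)/√(1−r²) ≥ 1.645  ⇔  n−2 ≥ (1.645)²·(1−r²)/r²
(1−r²)/r² = (1−0.239121)/0.239121 = 3.1820
n ≥ 2 + 2.706025·3.1820 = 2 + 8.6106 = 10.6106
⌈10.6106⌉ = 11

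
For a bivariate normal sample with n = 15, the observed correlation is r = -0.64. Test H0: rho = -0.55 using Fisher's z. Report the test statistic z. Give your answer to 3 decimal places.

z_r = atanh(-0.64) = -0.758174,  z_0 = atanh(-0.55) = -0.618381
SE = 1/√(n−3) = 1/√12 = 0.288675
z = (z_r − z_0)/SE = (-0.758174 − (-0.618381)) / 0.288675 = -0.139793 / 0.288675 = -0.484

-0.484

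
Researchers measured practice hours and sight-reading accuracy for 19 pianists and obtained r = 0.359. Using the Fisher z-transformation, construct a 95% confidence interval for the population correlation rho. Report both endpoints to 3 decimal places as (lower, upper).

(-0.114, 0.699)

z_r = atanh(0.359) = 0.375737;  SE = 1/√(n−3) = 1/√16 = 0.250000
z-limits: 0.375737 ± 1.960·0.250000 = 0.375737 ± 0.490000 = [-0.114263, 0.865737]
ρ-limits: (tanh -0.114263, tanh 0.865737) = (-0.114, 0.699)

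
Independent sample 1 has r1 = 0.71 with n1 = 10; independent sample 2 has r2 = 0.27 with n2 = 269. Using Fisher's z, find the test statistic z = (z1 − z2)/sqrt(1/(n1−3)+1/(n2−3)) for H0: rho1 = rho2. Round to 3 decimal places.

z1 = atanh(0.71) = 0.887184,  z2 = atanh(0.27) = 0.276864
SE = √(1/(n1−3) + 1/(n2−3)) = √(1/7 + 1/266) = √(0.1428571 + 0.0037594) = √0.1466165 = 0.382905
z = (z1 − z2)/SE = (0.887184 − 0.276864) / 0.382905 = 0.610320 / 0.382905 = 1.594

1.594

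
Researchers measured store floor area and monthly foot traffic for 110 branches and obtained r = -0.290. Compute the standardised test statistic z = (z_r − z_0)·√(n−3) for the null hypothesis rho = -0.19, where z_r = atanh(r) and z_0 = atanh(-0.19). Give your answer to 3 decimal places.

z_r = atanh(-0.290) = -0.298566,  z_0 = atanh(-0.19) = -0.192337
SE = 1/√(n−3) = 1/√107 = 0.096674
z = (z_r − z_0)/SE = (-0.298566 − (-0.192337)) / 0.096674 = -0.106229 / 0.096674 = -1.099

-1.099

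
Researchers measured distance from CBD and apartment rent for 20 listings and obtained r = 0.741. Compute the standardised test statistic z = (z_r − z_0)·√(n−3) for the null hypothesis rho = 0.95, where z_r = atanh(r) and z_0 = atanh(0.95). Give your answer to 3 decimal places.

z_r = atanh(0.741) = 0.952693,  z_0 = atanh(0.95) = 1.831781
SE = 1/√(n−3) = 1/√17 = 0.242536
z = (z_r − z_0)/SE = (0.952693 − 1.831781) / 0.242536 = -0.879088 / 0.242536 = -3.625

-3.625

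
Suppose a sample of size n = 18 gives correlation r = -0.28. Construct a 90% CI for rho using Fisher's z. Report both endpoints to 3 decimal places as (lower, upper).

(-0.612, 0.136)

z_r = atanh(-0.28) = -0.287682;  SE = 1/√(n−3) = 1/√15 = 0.258199
z-limits: -0.287682 ± 1.645·0.258199 = -0.287682 ± 0.424737 = [-0.712419, 0.137055]
ρ-limits: (tanh -0.712419, tanh 0.137055) = (-0.612, 0.136)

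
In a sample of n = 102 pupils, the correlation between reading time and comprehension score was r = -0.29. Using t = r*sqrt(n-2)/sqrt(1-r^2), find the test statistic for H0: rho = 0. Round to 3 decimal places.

1 − r² = 1 − 0.0841 = 0.9159;  √(1−r²) = 0.957027
√(n−2) = √100 = 10.000000
t = r·√(n−2)/√(1−r²) = -0.29 · 10.000000 / 0.957027 = -3.030

-3.030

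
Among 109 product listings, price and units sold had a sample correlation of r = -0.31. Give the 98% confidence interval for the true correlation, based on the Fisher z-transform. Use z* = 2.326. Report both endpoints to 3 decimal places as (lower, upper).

z_r = atanh(-0.31) = -0.320545;  SE = 1/√(n−3) = 1/√106 = 0.097129
z-limits: -0.320545 ± 2.326·0.097129 = -0.320545 ± 0.225922 = [-0.546467, -0.094623]
ρ-limits: (tanh -0.546467, tanh -0.094623) = (-0.498, -0.094)

(-0.498, -0.094)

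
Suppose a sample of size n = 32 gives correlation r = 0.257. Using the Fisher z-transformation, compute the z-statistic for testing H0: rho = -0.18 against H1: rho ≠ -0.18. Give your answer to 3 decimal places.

Fisher z: atanh(0.257) = 0.262894, atanh(-0.18) = -0.181983
z = (z_r − z_0)·√(n−3) = (0.262894 − (-0.181983))·√29 = 0.444877 · 5.385165 = 2.396

2.396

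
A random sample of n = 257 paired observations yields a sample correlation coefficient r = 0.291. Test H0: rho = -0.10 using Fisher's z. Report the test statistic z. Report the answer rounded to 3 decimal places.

Fisher z: atanh(0.291) = 0.299658, atanh(-0.10) = -0.100335
z = (z_r − z_0)·√(n−3) = (0.299658 − (-0.100335))·√254 = 0.399993 · 15.937377 = 6.375

6.375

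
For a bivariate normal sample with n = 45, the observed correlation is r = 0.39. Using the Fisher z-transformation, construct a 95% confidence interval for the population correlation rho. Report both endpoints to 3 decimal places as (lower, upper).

(0.109, 0.613)

z_r = atanh(0.39) = 0.411800;  SE = 1/√(n−3) = 1/√42 = 0.154303
z-limits: 0.411800 ± 1.960·0.154303 = 0.411800 ± 0.302434 = [0.109366, 0.714234]
ρ-limits: (tanh 0.109366, tanh 0.714234) = (0.109, 0.613)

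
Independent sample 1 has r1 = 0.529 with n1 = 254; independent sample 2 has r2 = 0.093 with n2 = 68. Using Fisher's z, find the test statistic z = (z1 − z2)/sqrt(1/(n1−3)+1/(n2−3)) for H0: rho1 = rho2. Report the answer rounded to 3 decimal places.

3.560

Fisher z-transforms: z1 = atanh(0.529) = 0.588756, z2 = atanh(0.093) = 0.093270; difference d = 0.495486
Var(d) = 1/251 + 1/65 = 0.0039841 + 0.0153846 = 0.0193687
z = d/√Var(d) = 0.495486 / √0.0193687 = 0.495486 / 0.139171 = 3.560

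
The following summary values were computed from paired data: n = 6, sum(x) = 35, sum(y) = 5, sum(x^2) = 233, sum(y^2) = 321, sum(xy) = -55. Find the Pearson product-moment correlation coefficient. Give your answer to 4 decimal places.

-0.8806

S_xy = nΣxy − ΣxΣy = 6·(-55) − 35·5 = -330 − 175 = -505
S_xx = nΣx² − (Σx)² = 6·233 − 35² = 1398 − 1225 = 173
S_yy = nΣy² − (Σy)² = 6·321 − 5² = 1926 − 25 = 1901
r = S_xy / √(S_xx·S_yy) = -505 / √(173·1901) = -505 / √328873 = -505 / 573.4745 = -0.8806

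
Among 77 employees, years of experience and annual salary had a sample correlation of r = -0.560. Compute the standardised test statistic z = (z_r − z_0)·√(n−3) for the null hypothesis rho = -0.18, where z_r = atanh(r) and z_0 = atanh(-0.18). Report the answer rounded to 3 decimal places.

-3.878

z_r = atanh(-0.560) = -0.632833,  z_0 = atanh(-0.18) = -0.181983
SE = 1/√(n−3) = 1/√74 = 0.116248
z = (z_r − z_0)/SE = (-0.632833 − (-0.181983)) / 0.116248 = -0.450850 / 0.116248 = -3.878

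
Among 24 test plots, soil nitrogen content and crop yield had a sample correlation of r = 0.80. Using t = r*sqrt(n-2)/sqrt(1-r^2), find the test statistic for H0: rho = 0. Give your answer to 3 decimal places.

t = r·√(n−2) / √(1−r²) with r = 0.80, n = 24
  = 0.80·√22 / √(1 − 0.6400)
  = 0.80·4.690416 / 0.600000
  = 3.752333 / 0.600000 = 6.254

6.254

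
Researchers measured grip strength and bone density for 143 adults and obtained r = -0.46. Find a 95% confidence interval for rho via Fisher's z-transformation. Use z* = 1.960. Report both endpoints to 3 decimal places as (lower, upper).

(-0.580, -0.320)

z_r = atanh(-0.46) = -0.497311;  SE = 1/√(n−3) = 1/√140 = 0.084515
z-limits: -0.497311 ± 1.960·0.084515 = -0.497311 ± 0.165649 = [-0.662960, -0.331662]
ρ-limits: (tanh -0.662960, tanh -0.331662) = (-0.580, -0.320)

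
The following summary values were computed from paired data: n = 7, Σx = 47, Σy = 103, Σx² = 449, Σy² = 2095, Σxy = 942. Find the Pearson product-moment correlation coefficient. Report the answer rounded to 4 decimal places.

S_xy = nΣxy − ΣxΣy = 7·942 − 47·103 = 6594 − 4841 = 1753
S_xx = nΣx² − (Σx)² = 7·449 − 47² = 3143 − 2209 = 934
S_yy = nΣy² − (Σy)² = 7·2095 − 103² = 14665 − 10609 = 4056
r = S_xy / √(S_xx·S_yy) = 1753 / √(934·4056) = 1753 / √3788304 = 1753 / 1946.3566 = 0.9007

0.9007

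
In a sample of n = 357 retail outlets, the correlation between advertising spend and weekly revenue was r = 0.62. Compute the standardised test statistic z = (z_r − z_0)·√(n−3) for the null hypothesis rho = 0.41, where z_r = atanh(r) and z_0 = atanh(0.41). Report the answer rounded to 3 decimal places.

5.445

Fisher z: atanh(0.62) = 0.725005, atanh(0.41) = 0.435611
z = (z_r − z_0)·√(n−3) = (0.725005 − 0.435611)·√354 = 0.289394 · 18.814888 = 5.445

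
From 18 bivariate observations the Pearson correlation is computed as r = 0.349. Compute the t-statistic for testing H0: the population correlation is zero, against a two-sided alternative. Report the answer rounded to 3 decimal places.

1 − r² = 1 − 0.121801 = 0.878199;  √(1−r²) = 0.937123
√(n−2) = √16 = 4.000000
t = r·√(n−2)/√(1−r²) = 0.349 · 4.000000 / 0.937123 = 1.490

1.490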